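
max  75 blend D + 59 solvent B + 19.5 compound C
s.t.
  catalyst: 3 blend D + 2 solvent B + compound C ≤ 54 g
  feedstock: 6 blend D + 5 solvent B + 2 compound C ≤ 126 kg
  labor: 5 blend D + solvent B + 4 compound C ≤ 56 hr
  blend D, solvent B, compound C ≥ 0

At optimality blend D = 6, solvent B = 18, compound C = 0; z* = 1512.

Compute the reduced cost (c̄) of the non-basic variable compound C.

-5.5

At the optimum: catalyst uses 54 of 54 (binding); feedstock uses 126 of 126 (binding); labor uses 48 of 56 (slack = 8).
By complementary slackness, y = 0 for the non-binding constraint.
From A_Bᵀ y = c: 3·y_catalyst + 6·y_feedstock = 75; 2·y_catalyst + 5·y_feedstock = 59.
This yields shadow prices y_catalyst = 7, y_feedstock = 9.
Reduced cost of compound C: c₃ − yᵀa₃ = 19.5 − (7·1 + 9·2) = 19.5 − 25 = -5.5.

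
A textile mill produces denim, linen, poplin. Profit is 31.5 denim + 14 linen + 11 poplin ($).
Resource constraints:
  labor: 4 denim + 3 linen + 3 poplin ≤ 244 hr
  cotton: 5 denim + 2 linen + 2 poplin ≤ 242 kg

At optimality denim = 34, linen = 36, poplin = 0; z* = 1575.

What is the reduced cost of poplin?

-3

Check each constraint at x*: labor 244/244 (tight); cotton 242/242 (tight).
Dual feasibility on the basic columns requires 4·y_labor + 5·y_cotton = 31.5, 3·y_labor + 2·y_cotton = 14.
Solving: y_labor = 1, y_cotton = 5.5.
Reduced cost of poplin: c₃ − yᵀa₃ = 11 − (1·3 + 5.5·2) = 11 − 14 = -3.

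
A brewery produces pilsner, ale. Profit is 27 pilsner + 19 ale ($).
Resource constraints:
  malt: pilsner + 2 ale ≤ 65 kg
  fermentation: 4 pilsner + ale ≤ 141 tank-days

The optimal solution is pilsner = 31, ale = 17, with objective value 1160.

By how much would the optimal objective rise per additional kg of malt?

Both malt and fermentation are binding at x*.
The binding rows give the dual system: 1·y_malt + 4·y_fermentation = 27 and 2·y_malt + 1·y_fermentation = 19.
This yields shadow prices y_malt = 7, y_fermentation = 5.
Shadow price of malt = 7.

7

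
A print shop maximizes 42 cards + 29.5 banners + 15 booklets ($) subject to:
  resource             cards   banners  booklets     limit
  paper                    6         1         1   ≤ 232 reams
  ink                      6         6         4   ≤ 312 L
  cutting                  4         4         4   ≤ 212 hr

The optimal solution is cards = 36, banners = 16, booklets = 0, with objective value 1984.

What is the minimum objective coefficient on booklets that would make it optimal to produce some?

20.5

Binding: paper and ink. Non-binding: cutting (4 unused).
Since cutting is not tight, its dual is 0.
From A_Bᵀ y = c: 6·y_paper + 6·y_ink = 42; 1·y_paper + 6·y_ink = 29.5.
This yields shadow prices y_paper = 2.5, y_ink = 4.5.
booklets enters the basis when its profit ≥ yᵀa₃ = 2.5·1 + 4.5·4 = 20.5.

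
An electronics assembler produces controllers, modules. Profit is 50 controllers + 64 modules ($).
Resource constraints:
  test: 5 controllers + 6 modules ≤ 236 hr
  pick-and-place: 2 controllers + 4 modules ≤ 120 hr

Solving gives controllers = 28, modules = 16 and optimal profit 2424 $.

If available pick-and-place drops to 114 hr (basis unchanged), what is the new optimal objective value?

2409

At the optimum: test uses 236 of 236 (binding); pick-and-place uses 120 of 120 (binding).
Dual feasibility on the basic columns requires 5·y_test + 2·y_pick-and-place = 50, 6·y_test + 4·y_pick-and-place = 64.
→ y_test = 9 and y_pick-and-place = 2.5.
Δz = y_pick-and-place·Δb = 2.5 × (-6) = -15, so new z* = 2424 − 15 = 2409.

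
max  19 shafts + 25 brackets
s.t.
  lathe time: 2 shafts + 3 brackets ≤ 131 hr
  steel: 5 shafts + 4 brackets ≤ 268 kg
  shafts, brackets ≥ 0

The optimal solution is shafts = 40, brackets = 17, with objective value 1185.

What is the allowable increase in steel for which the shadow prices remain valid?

59.5

Binding constraints: lathe time, steel. The basis is B = [[2,3],[5,4]] with det -7.
Per unit increase in steel, x* moves by d = (0.4286, -0.2857).
The basis stays optimal until brackets reaches 0; allowable increase = 59.5 kg.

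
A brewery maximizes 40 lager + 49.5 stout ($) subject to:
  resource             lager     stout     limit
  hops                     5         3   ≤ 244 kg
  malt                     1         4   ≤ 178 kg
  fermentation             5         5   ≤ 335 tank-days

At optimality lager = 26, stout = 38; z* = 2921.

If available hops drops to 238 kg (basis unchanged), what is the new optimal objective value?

At the optimum: hops uses 244 of 244 (binding); malt uses 178 of 178 (binding); fermentation uses 320 of 335 (slack = 15).
Since fermentation is not tight, its dual is 0.
Dual feasibility on the basic columns requires 5·y_hops + 1·y_malt = 40, 3·y_hops + 4·y_malt = 49.5.
Solving: y_hops = 6.5, y_malt = 7.5.
Δz = y_hops·Δb = 6.5 × (-6) = -39, so new z* = 2921 − 39 = 2882.

2882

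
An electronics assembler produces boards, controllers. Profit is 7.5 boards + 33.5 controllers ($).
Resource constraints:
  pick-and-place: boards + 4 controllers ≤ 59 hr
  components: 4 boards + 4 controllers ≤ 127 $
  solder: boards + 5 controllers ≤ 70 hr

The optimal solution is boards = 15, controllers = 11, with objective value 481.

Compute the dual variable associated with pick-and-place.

4

At the optimum: pick-and-place uses 59 of 59 (binding); components uses 104 of 127 (slack = 23); solder uses 70 of 70 (binding).
Slack constraints have shadow price 0 (complementary slackness).
From A_Bᵀ y = c: 1·y_pick-and-place + 1·y_solder = 7.5; 4·y_pick-and-place + 5·y_solder = 33.5.
→ y_pick-and-place = 4 and y_solder = 3.5.
Shadow price of pick-and-place = 4.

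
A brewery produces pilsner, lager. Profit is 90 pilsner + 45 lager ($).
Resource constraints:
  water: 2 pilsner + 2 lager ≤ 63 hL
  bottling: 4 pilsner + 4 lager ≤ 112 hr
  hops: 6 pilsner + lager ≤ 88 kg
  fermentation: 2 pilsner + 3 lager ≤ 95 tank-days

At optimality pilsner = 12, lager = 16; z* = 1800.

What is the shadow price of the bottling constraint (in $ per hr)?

Check each constraint at x*: water 56/63 (slack 7); bottling 112/112 (tight); hops 88/88 (tight); fermentation 72/95 (slack 23).
Since water, fermentation are not tight, their duals are 0.
The binding rows give the dual system: 4·y_bottling + 6·y_hops = 90 and 4·y_bottling + 1·y_hops = 45.
→ y_bottling = 9 and y_hops = 9.
Shadow price of bottling = 9.

9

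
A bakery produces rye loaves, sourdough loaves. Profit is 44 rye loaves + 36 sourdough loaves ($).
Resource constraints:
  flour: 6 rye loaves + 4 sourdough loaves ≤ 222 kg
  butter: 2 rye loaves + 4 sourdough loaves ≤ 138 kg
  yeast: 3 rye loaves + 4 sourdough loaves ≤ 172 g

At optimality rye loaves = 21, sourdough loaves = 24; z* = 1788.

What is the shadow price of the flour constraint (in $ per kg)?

6.5

At the optimum: flour uses 222 of 222 (binding); butter uses 138 of 138 (binding); yeast uses 159 of 172 (slack = 13).
Since yeast is not tight, its dual is 0.
Dual feasibility on the basic columns requires 6·y_flour + 2·y_butter = 44, 4·y_flour + 4·y_butter = 36.
This yields shadow prices y_flour = 6.5, y_butter = 2.5.
Shadow price of flour = 6.5.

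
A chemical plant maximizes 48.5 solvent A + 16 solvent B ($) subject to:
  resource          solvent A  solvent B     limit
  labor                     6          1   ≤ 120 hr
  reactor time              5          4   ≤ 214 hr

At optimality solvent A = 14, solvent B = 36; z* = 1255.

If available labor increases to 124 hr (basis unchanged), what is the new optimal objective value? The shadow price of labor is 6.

1279

Δb = 4, so new z* = 1255 + (6)·(4) = 1255 + 24 = 1279.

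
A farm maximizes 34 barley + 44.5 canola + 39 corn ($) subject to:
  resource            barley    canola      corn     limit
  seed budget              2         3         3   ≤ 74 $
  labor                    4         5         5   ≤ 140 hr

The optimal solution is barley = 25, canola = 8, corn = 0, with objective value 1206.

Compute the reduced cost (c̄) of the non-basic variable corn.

At the optimum: seed budget uses 74 of 74 (binding); labor uses 140 of 140 (binding).
The binding rows give the dual system: 2·y_seed budget + 4·y_labor = 34 and 3·y_seed budget + 5·y_labor = 44.5.
Solving: y_seed budget = 4, y_labor = 6.5.
Reduced cost of corn: c₃ − yᵀa₃ = 39 − (4·3 + 6.5·5) = 39 − 44.5 = -5.5.

-5.5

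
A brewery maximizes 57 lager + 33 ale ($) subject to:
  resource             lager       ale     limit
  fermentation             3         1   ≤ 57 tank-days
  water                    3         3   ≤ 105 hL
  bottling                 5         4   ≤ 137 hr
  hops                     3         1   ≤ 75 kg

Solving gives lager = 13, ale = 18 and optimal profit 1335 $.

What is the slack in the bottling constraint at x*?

bottling used = 5·13 + 4·18 = 137; slack = 137 − 137 = 0.

0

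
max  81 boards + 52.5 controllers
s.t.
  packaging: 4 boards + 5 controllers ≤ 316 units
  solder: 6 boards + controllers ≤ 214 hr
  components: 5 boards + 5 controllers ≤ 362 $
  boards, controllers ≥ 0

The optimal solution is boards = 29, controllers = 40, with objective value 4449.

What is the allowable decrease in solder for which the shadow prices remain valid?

Binding constraints: packaging, solder. The basis is B = [[4,5],[6,1]] with det -26.
Per unit decrease in solder, x* moves by d = (-0.1923, 0.1538).
The basis stays optimal until boards reaches 0; allowable decrease = 150.8 hr.

150.8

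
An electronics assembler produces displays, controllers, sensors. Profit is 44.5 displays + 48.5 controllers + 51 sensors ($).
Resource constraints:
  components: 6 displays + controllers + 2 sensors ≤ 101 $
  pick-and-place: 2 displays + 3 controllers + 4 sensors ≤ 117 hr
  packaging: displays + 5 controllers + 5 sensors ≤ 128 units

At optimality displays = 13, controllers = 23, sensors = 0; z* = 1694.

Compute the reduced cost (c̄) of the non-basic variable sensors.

-3.5

At the optimum: components uses 101 of 101 (binding); pick-and-place uses 95 of 117 (slack = 22); packaging uses 128 of 128 (binding).
Since pick-and-place is not tight, its dual is 0.
From A_Bᵀ y = c: 6·y_components + 1·y_packaging = 44.5; 1·y_components + 5·y_packaging = 48.5.
Solving: y_components = 6, y_packaging = 8.5.
Reduced cost of sensors: c₃ − yᵀa₃ = 51 − (6·2 + 8.5·5) = 51 − 54.5 = -3.5.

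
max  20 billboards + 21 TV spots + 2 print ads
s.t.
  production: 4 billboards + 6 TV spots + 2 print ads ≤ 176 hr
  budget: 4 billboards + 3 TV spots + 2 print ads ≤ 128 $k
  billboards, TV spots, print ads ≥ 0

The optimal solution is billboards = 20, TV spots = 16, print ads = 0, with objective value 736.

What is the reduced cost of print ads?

-8

Both production and budget are binding at x*.
From A_Bᵀ y = c: 4·y_production + 4·y_budget = 20; 6·y_production + 3·y_budget = 21.
This yields shadow prices y_production = 2, y_budget = 3.
Reduced cost of print ads: c₃ − yᵀa₃ = 2 − (2·2 + 3·2) = 2 − 10 = -8.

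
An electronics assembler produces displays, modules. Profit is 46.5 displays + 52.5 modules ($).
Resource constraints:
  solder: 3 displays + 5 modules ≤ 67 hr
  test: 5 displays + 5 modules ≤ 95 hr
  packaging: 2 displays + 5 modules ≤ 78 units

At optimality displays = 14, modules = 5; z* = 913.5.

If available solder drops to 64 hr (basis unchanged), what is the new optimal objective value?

At the optimum: solder uses 67 of 67 (binding); test uses 95 of 95 (binding); packaging uses 53 of 78 (slack = 25).
By complementary slackness, y = 0 for the non-binding constraint.
Dual feasibility on the basic columns requires 3·y_solder + 5·y_test = 46.5, 5·y_solder + 5·y_test = 52.5.
→ y_solder = 3 and y_test = 7.5.
Δz = y_solder·Δb = 3 × (-3) = -9, so new z* = 913.5 − 9 = 904.5.

904.5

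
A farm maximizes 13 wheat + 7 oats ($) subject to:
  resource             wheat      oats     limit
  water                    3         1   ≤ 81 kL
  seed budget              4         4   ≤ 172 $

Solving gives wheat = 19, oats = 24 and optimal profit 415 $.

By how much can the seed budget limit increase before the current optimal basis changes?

152

Binding constraints: water, seed budget. The basis is B = [[3,1],[4,4]] with det 8.
Per unit increase in seed budget, x* moves by d = (-0.125, 0.375).
The basis stays optimal until wheat reaches 0; allowable increase = 152 $.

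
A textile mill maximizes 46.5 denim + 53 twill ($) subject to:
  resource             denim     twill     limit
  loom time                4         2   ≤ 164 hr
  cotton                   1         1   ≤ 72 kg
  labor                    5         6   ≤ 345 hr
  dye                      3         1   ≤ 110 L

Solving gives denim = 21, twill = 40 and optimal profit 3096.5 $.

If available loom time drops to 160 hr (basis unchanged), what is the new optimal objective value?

3092.5

At the optimum: loom time uses 164 of 164 (binding); cotton uses 61 of 72 (slack = 11); labor uses 345 of 345 (binding); dye uses 103 of 110 (slack = 7).
Slack constraints have shadow price 0 (complementary slackness).
From A_Bᵀ y = c: 4·y_loom time + 5·y_labor = 46.5; 2·y_loom time + 6·y_labor = 53.
→ y_loom time = 1 and y_labor = 8.5.
Δz = y_loom time·Δb = 1 × (-4) = -4, so new z* = 3096.5 − 4 = 3092.5.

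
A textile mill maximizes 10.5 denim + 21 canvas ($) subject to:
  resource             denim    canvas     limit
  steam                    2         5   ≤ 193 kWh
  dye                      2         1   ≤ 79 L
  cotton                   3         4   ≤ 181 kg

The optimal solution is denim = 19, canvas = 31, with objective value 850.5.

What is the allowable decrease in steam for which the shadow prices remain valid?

14

Binding constraints: steam, cotton. The basis is B = [[2,5],[3,4]] with det -7.
Per unit decrease in steam, x* moves by d = (0.5714, -0.4286).
The basis stays optimal until dye becomes binding; allowable decrease = 14 kWh.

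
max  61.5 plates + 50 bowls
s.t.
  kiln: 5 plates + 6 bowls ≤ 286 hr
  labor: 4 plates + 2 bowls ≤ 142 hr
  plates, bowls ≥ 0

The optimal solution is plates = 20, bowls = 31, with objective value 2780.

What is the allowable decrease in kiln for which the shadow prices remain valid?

108.5

Binding constraints: kiln, labor. The basis is B = [[5,6],[4,2]] with det -14.
Per unit decrease in kiln, x* moves by d = (0.1429, -0.2857).
The basis stays optimal until bowls reaches 0; allowable decrease = 108.5 hr.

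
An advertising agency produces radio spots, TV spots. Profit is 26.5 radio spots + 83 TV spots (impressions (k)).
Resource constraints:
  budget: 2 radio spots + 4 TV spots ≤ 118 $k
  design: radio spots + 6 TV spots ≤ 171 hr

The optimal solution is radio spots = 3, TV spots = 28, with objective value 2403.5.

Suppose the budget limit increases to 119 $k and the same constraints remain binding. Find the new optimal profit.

2413

Both budget and design are binding at x*.
The binding rows give the dual system: 2·y_budget + 1·y_design = 26.5 and 4·y_budget + 6·y_design = 83.
→ y_budget = 9.5 and y_design = 7.5.
Δz = y_budget·Δb = 9.5 × (1) = 9.5, so new z* = 2403.5 + 9.5 = 2413.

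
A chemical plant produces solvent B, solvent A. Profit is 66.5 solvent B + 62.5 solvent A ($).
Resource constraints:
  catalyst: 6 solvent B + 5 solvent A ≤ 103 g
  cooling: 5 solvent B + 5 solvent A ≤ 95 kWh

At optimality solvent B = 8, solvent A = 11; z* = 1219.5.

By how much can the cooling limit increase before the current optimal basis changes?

8

Binding constraints: catalyst, cooling. The basis is B = [[6,5],[5,5]] with det 5.
Per unit increase in cooling, x* moves by d = (-1, 1.2).
The basis stays optimal until solvent B reaches 0; allowable increase = 8 kWh.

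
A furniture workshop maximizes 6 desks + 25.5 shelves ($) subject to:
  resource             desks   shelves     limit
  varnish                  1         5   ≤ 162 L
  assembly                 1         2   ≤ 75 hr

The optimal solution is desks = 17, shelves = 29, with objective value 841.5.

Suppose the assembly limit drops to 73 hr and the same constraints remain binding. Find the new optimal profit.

838.5

At the optimum: varnish uses 162 of 162 (binding); assembly uses 75 of 75 (binding).
The binding rows give the dual system: 1·y_varnish + 1·y_assembly = 6 and 5·y_varnish + 2·y_assembly = 25.5.
→ y_varnish = 4.5 and y_assembly = 1.5.
Δz = y_assembly·Δb = 1.5 × (-2) = -3, so new z* = 841.5 − 3 = 838.5.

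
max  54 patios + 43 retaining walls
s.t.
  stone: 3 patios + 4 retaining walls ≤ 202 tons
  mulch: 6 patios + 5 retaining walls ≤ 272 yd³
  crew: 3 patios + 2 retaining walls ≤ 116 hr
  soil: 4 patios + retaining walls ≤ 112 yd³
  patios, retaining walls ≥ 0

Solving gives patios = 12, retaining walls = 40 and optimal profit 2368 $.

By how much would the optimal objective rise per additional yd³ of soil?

Binding: mulch and crew. Non-binding: stone (6 unused), soil (24 unused).
Since stone, soil are not tight, their duals are 0.
The binding rows give the dual system: 6·y_mulch + 3·y_crew = 54 and 5·y_mulch + 2·y_crew = 43.
Solving: y_mulch = 7, y_crew = 4.
Shadow price of soil = 0.

0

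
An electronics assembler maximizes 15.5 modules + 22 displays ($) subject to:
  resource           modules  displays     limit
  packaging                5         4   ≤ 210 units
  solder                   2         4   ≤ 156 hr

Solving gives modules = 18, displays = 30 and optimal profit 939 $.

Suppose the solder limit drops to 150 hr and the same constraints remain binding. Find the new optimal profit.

Both packaging and solder are binding at x*.
From A_Bᵀ y = c: 5·y_packaging + 2·y_solder = 15.5; 4·y_packaging + 4·y_solder = 22.
This yields shadow prices y_packaging = 1.5, y_solder = 4.
Δz = y_solder·Δb = 4 × (-6) = -24, so new z* = 939 − 24 = 915.

915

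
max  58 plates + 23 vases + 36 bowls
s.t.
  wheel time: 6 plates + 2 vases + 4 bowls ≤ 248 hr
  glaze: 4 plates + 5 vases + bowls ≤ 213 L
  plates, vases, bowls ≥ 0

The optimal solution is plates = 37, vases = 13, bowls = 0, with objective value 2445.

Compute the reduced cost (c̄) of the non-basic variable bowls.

-1

Both wheel time and glaze are binding at x*.
From A_Bᵀ y = c: 6·y_wheel time + 4·y_glaze = 58; 2·y_wheel time + 5·y_glaze = 23.
This yields shadow prices y_wheel time = 9, y_glaze = 1.
Reduced cost of bowls: c₃ − yᵀa₃ = 36 − (9·4 + 1·1) = 36 − 37 = -1.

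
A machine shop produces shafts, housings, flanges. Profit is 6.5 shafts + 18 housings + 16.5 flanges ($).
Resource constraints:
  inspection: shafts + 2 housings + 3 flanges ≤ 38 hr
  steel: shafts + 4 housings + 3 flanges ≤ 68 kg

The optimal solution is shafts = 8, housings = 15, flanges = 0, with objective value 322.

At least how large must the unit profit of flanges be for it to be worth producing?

Check each constraint at x*: inspection 38/38 (tight); steel 68/68 (tight).
Dual feasibility on the basic columns requires 1·y_inspection + 1·y_steel = 6.5, 2·y_inspection + 4·y_steel = 18.
→ y_inspection = 4 and y_steel = 2.5.
flanges enters the basis when its profit ≥ yᵀa₃ = 4·3 + 2.5·3 = 19.5.

19.5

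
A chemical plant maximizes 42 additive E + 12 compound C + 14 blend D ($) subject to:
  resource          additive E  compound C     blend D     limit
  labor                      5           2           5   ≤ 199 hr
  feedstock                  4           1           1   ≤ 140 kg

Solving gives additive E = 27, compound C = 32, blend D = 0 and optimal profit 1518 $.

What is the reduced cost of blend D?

Both labor and feedstock are binding at x*.
From A_Bᵀ y = c: 5·y_labor + 4·y_feedstock = 42; 2·y_labor + 1·y_feedstock = 12.
→ y_labor = 2 and y_feedstock = 8.
Reduced cost of blend D: c₃ − yᵀa₃ = 14 − (2·5 + 8·1) = 14 − 18 = -4.

-4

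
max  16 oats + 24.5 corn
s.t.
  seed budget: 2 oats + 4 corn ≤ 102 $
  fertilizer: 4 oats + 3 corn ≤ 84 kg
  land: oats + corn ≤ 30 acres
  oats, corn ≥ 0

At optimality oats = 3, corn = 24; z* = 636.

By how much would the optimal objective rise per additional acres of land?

0

Binding: seed budget and fertilizer. Non-binding: land (3 unused).
Since land is not tight, its dual is 0.
The binding rows give the dual system: 2·y_seed budget + 4·y_fertilizer = 16 and 4·y_seed budget + 3·y_fertilizer = 24.5.
This yields shadow prices y_seed budget = 5, y_fertilizer = 1.5.
Shadow price of land = 0.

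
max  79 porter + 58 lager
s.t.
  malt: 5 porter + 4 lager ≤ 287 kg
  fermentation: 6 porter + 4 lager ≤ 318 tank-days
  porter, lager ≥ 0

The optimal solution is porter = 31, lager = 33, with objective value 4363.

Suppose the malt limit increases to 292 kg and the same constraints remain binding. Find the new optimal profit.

4403

At the optimum: malt uses 287 of 287 (binding); fermentation uses 318 of 318 (binding).
Dual feasibility on the basic columns requires 5·y_malt + 6·y_fermentation = 79, 4·y_malt + 4·y_fermentation = 58.
Solving: y_malt = 8, y_fermentation = 6.5.
Δz = y_malt·Δb = 8 × (5) = 40, so new z* = 4363 + 40 = 4403.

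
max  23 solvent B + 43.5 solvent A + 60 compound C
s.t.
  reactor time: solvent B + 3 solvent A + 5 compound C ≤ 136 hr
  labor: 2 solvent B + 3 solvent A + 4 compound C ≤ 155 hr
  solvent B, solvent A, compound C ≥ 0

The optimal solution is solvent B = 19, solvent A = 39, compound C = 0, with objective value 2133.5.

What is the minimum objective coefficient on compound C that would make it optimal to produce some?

64

Check each constraint at x*: reactor time 136/136 (tight); labor 155/155 (tight).
The binding rows give the dual system: 1·y_reactor time + 2·y_labor = 23 and 3·y_reactor time + 3·y_labor = 43.5.
Solving: y_reactor time = 6, y_labor = 8.5.
compound C enters the basis when its profit ≥ yᵀa₃ = 6·5 + 8.5·4 = 64.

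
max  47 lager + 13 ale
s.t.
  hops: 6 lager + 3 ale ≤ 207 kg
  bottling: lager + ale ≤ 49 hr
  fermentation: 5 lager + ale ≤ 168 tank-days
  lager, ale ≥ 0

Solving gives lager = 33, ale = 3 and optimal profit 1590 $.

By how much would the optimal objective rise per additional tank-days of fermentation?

7

Check each constraint at x*: hops 207/207 (tight); bottling 36/49 (slack 13); fermentation 168/168 (tight).
Slack constraints have shadow price 0 (complementary slackness).
Dual feasibility on the basic columns requires 6·y_hops + 5·y_fermentation = 47, 3·y_hops + 1·y_fermentation = 13.
→ y_hops = 2 and y_fermentation = 7.
Shadow price of fermentation = 7.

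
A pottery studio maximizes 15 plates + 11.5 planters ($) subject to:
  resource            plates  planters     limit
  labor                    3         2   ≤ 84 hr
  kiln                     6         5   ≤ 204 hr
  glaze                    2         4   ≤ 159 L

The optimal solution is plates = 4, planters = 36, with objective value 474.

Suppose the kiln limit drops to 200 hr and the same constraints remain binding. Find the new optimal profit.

468

Binding: labor and kiln. Non-binding: glaze (7 unused).
Slack constraints have shadow price 0 (complementary slackness).
The binding rows give the dual system: 3·y_labor + 6·y_kiln = 15 and 2·y_labor + 5·y_kiln = 11.5.
Solving: y_labor = 2, y_kiln = 1.5.
Δz = y_kiln·Δb = 1.5 × (-4) = -6, so new z* = 474 − 6 = 468.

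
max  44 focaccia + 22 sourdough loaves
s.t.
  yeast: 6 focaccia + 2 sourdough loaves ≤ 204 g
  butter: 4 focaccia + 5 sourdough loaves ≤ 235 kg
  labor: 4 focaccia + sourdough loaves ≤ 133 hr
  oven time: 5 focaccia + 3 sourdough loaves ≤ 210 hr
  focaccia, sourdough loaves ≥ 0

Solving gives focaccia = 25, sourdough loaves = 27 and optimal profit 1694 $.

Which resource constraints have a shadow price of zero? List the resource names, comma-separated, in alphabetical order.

yeast: 204/204 (binding)
butter: 235/235 (binding)
labor: 127/133 (slack 6)
oven time: 206/210 (slack 4)
By complementary slackness, a constraint with positive slack has shadow price 0 → labor, oven time.

labor, oven time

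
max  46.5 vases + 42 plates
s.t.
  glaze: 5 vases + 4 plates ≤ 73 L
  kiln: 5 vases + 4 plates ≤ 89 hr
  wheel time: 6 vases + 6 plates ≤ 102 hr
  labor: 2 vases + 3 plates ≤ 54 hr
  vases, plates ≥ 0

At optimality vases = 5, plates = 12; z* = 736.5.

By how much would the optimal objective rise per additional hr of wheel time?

At the optimum: glaze uses 73 of 73 (binding); kiln uses 73 of 89 (slack = 16); wheel time uses 102 of 102 (binding); labor uses 46 of 54 (slack = 8).
By complementary slackness, y = 0 for the non-binding constraints.
Dual feasibility on the basic columns requires 5·y_glaze + 6·y_wheel time = 46.5, 4·y_glaze + 6·y_wheel time = 42.
Solving: y_glaze = 4.5, y_wheel time = 4.
Shadow price of wheel time = 4.

4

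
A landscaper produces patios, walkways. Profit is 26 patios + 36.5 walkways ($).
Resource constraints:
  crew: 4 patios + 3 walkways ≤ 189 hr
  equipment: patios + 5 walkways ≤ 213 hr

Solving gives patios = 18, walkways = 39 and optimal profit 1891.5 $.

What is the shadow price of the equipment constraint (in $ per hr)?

Check each constraint at x*: crew 189/189 (tight); equipment 213/213 (tight).
Dual feasibility on the basic columns requires 4·y_crew + 1·y_equipment = 26, 3·y_crew + 5·y_equipment = 36.5.
This yields shadow prices y_crew = 5.5, y_equipment = 4.
Shadow price of equipment = 4.

4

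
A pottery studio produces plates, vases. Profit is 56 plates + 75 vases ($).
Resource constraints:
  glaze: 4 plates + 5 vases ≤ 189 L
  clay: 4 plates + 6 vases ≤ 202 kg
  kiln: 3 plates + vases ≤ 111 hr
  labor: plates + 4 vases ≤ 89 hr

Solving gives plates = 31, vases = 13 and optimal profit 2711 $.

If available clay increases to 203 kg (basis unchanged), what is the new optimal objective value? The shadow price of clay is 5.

2716

Δb = 1, so new z* = 2711 + (5)·(1) = 2711 + 5 = 2716.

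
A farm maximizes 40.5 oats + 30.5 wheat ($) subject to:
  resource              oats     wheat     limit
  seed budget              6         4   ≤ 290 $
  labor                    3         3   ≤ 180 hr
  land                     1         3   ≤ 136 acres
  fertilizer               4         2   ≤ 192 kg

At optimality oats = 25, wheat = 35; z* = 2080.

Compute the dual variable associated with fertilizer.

Check each constraint at x*: seed budget 290/290 (tight); labor 180/180 (tight); land 130/136 (slack 6); fertilizer 170/192 (slack 22).
Slack constraints have shadow price 0 (complementary slackness).
Dual feasibility on the basic columns requires 6·y_seed budget + 3·y_labor = 40.5, 4·y_seed budget + 3·y_labor = 30.5.
→ y_seed budget = 5 and y_labor = 3.5.
Shadow price of fertilizer = 0.

0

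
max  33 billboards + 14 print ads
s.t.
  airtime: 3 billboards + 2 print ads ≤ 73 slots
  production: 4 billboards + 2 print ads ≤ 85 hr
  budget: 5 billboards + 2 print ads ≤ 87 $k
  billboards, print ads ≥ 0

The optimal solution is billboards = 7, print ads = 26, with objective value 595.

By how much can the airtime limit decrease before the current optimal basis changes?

20.8

Binding constraints: airtime, budget. The basis is B = [[3,2],[5,2]] with det -4.
Per unit decrease in airtime, x* moves by d = (0.5, -1.25).
The basis stays optimal until print ads reaches 0; allowable decrease = 20.8 slots.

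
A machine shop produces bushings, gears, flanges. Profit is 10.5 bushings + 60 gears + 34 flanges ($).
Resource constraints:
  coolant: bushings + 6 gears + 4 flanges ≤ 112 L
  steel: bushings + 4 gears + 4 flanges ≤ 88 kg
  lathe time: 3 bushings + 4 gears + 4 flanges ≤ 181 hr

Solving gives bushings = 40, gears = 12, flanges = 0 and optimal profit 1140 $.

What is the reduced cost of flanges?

-8

Check each constraint at x*: coolant 112/112 (tight); steel 88/88 (tight); lathe time 168/181 (slack 13).
By complementary slackness, y = 0 for the non-binding constraint.
The binding rows give the dual system: 1·y_coolant + 1·y_steel = 10.5 and 6·y_coolant + 4·y_steel = 60.
This yields shadow prices y_coolant = 9, y_steel = 1.5.
Reduced cost of flanges: c₃ − yᵀa₃ = 34 − (9·4 + 1.5·4) = 34 − 42 = -8.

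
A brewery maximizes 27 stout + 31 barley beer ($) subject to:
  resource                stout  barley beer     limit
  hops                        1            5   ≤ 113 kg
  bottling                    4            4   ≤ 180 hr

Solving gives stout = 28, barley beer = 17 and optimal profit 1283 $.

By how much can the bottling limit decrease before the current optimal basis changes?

89.6

Binding constraints: hops, bottling. The basis is B = [[1,5],[4,4]] with det -16.
Per unit decrease in bottling, x* moves by d = (-0.3125, 0.0625).
The basis stays optimal until stout reaches 0; allowable decrease = 89.6 hr.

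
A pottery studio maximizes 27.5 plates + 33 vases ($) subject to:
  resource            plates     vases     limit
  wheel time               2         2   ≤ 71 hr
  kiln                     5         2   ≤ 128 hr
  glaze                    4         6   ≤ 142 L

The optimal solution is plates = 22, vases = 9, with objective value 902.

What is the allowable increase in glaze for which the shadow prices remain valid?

Binding constraints: kiln, glaze. The basis is B = [[5,2],[4,6]] with det 22.
Per unit increase in glaze, x* moves by d = (-0.0909, 0.2273).
The basis stays optimal until wheel time becomes binding; allowable increase = 33 L.

33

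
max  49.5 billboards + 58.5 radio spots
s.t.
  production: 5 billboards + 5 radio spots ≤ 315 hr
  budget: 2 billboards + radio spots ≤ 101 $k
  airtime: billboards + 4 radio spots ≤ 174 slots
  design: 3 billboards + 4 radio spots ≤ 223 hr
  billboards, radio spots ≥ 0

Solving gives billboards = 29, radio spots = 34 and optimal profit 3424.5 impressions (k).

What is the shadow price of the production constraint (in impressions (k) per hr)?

At the optimum: production uses 315 of 315 (binding); budget uses 92 of 101 (slack = 9); airtime uses 165 of 174 (slack = 9); design uses 223 of 223 (binding).
Since budget, airtime are not tight, their duals are 0.
The binding rows give the dual system: 5·y_production + 3·y_design = 49.5 and 5·y_production + 4·y_design = 58.5.
This yields shadow prices y_production = 4.5, y_design = 9.
Shadow price of production = 4.5.

4.5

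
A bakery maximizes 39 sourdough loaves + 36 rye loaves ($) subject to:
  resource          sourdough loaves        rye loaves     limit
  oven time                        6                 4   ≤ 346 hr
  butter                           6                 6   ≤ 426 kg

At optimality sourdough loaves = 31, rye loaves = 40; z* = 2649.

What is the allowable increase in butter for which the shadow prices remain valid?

Binding constraints: oven time, butter. The basis is B = [[6,4],[6,6]] with det 12.
Per unit increase in butter, x* moves by d = (-0.3333, 0.5).
The basis stays optimal until sourdough loaves reaches 0; allowable increase = 93 kg.

93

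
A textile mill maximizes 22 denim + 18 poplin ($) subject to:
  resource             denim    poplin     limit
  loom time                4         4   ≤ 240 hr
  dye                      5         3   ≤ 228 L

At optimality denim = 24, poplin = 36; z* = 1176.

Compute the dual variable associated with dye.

2

At the optimum: loom time uses 240 of 240 (binding); dye uses 228 of 228 (binding).
Dual feasibility on the basic columns requires 4·y_loom time + 5·y_dye = 22, 4·y_loom time + 3·y_dye = 18.
Solving: y_loom time = 3, y_dye = 2.
Shadow price of dye = 2.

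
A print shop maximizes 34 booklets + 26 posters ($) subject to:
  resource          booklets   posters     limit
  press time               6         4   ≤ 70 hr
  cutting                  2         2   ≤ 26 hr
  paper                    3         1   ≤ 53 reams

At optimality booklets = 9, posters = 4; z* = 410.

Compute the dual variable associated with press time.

At the optimum: press time uses 70 of 70 (binding); cutting uses 26 of 26 (binding); paper uses 31 of 53 (slack = 22).
By complementary slackness, y = 0 for the non-binding constraint.
Dual feasibility on the basic columns requires 6·y_press time + 2·y_cutting = 34, 4·y_press time + 2·y_cutting = 26.
Solving: y_press time = 4, y_cutting = 5.
Shadow price of press time = 4.

4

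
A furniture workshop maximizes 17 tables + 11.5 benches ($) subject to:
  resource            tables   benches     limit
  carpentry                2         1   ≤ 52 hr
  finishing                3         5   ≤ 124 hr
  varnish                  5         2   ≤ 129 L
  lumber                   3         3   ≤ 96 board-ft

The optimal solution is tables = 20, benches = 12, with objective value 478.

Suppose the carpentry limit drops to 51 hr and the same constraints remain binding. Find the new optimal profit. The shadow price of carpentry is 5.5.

472.5

Δb = -1, so new z* = 478 + (5.5)·(-1) = 478 − 5.5 = 472.5.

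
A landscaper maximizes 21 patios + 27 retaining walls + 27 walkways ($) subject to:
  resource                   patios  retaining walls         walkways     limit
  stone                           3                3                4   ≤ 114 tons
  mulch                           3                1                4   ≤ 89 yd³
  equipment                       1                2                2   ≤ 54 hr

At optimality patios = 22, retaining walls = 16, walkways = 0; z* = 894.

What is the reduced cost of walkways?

-5

At the optimum: stone uses 114 of 114 (binding); mulch uses 82 of 89 (slack = 7); equipment uses 54 of 54 (binding).
By complementary slackness, y = 0 for the non-binding constraint.
The binding rows give the dual system: 3·y_stone + 1·y_equipment = 21 and 3·y_stone + 2·y_equipment = 27.
This yields shadow prices y_stone = 5, y_equipment = 6.
Reduced cost of walkways: c₃ − yᵀa₃ = 27 − (5·4 + 6·2) = 27 − 32 = -5.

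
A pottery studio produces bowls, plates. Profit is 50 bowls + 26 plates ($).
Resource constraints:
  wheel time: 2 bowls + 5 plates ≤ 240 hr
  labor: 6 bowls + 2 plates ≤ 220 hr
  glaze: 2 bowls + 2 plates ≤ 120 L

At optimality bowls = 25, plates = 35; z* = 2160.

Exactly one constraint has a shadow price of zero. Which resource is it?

wheel time

wheel time: 225/240 (slack 15)
labor: 220/220 (binding)
glaze: 120/120 (binding)
By complementary slackness, a constraint with positive slack has shadow price 0 → wheel time.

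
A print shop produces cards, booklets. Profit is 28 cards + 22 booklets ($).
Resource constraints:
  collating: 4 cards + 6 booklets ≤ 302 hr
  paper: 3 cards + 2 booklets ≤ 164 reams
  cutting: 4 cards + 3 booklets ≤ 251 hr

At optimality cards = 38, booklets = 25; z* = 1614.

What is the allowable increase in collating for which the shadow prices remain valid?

190

Binding constraints: collating, paper. The basis is B = [[4,6],[3,2]] with det -10.
Per unit increase in collating, x* moves by d = (-0.2, 0.3).
The basis stays optimal until cards reaches 0; allowable increase = 190 hr.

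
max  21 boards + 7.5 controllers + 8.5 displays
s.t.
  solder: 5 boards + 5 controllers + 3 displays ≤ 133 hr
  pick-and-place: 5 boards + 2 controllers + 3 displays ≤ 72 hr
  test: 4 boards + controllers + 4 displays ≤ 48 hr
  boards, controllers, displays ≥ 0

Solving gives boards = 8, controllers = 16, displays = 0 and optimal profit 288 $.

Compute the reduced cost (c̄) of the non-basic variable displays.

-6.5

Binding: pick-and-place and test. Non-binding: solder (13 unused).
Since solder is not tight, its dual is 0.
Dual feasibility on the basic columns requires 5·y_pick-and-place + 4·y_test = 21, 2·y_pick-and-place + 1·y_test = 7.5.
→ y_pick-and-place = 3 and y_test = 1.5.
Reduced cost of displays: c₃ − yᵀa₃ = 8.5 − (3·3 + 1.5·4) = 8.5 − 15 = -6.5.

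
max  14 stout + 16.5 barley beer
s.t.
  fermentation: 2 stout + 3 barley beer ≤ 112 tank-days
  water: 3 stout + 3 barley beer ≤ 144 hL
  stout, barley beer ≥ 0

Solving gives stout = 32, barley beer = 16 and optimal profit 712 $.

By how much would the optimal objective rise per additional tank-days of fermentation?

2.5

Check each constraint at x*: fermentation 112/112 (tight); water 144/144 (tight).
From A_Bᵀ y = c: 2·y_fermentation + 3·y_water = 14; 3·y_fermentation + 3·y_water = 16.5.
Solving: y_fermentation = 2.5, y_water = 3.
Shadow price of fermentation = 2.5.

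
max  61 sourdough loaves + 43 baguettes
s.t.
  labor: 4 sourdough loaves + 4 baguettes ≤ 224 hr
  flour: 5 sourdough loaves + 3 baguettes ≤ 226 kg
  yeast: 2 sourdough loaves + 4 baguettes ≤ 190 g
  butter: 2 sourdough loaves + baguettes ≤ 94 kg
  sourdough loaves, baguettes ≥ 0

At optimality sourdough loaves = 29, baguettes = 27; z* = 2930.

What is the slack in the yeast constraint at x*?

yeast used = 2·29 + 4·27 = 166; slack = 190 − 166 = 24.

24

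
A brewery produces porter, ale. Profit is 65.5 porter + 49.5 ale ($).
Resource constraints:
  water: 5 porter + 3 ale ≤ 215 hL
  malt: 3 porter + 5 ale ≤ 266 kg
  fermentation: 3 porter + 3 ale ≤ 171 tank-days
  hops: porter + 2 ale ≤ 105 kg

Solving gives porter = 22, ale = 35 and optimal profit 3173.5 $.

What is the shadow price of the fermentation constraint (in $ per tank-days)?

8.5

Check each constraint at x*: water 215/215 (tight); malt 241/266 (slack 25); fermentation 171/171 (tight); hops 92/105 (slack 13).
Slack constraints have shadow price 0 (complementary slackness).
The binding rows give the dual system: 5·y_water + 3·y_fermentation = 65.5 and 3·y_water + 3·y_fermentation = 49.5.
→ y_water = 8 and y_fermentation = 8.5.
Shadow price of fermentation = 8.5.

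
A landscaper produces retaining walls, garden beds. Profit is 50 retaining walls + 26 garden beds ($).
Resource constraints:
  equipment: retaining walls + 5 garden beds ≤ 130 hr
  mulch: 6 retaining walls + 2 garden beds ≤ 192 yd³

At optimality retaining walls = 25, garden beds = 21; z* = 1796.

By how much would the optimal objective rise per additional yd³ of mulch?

8

Both equipment and mulch are binding at x*.
Dual feasibility on the basic columns requires 1·y_equipment + 6·y_mulch = 50, 5·y_equipment + 2·y_mulch = 26.
Solving: y_equipment = 2, y_mulch = 8.
Shadow price of mulch = 8.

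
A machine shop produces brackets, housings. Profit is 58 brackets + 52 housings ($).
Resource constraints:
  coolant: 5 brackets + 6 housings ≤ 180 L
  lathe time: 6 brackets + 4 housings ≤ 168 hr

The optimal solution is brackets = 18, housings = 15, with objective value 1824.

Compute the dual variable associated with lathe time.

At the optimum: coolant uses 180 of 180 (binding); lathe time uses 168 of 168 (binding).
The binding rows give the dual system: 5·y_coolant + 6·y_lathe time = 58 and 6·y_coolant + 4·y_lathe time = 52.
This yields shadow prices y_coolant = 5, y_lathe time = 5.5.
Shadow price of lathe time = 5.5.

5.5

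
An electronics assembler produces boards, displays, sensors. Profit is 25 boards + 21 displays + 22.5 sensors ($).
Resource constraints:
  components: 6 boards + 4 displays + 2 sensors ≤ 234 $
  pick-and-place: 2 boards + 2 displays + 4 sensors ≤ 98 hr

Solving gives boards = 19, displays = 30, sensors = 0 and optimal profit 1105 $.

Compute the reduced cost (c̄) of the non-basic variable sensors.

-7.5

At the optimum: components uses 234 of 234 (binding); pick-and-place uses 98 of 98 (binding).
Dual feasibility on the basic columns requires 6·y_components + 2·y_pick-and-place = 25, 4·y_components + 2·y_pick-and-place = 21.
Solving: y_components = 2, y_pick-and-place = 6.5.
Reduced cost of sensors: c₃ − yᵀa₃ = 22.5 − (2·2 + 6.5·4) = 22.5 − 30 = -7.5.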